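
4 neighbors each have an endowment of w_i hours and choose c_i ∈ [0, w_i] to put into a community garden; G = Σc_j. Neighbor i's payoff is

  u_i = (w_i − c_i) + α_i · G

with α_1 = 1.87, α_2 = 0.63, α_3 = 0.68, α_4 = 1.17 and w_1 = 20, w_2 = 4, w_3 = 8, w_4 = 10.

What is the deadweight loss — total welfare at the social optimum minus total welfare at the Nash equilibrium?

∂u_i/∂c_i = α_i − 1, so neighbor i contributes w_i if α_i > 1, else 0.
α_i > 1 for i ∈ {1, 4}; NE contributions (20, 0, 0, 10), G = 30.
W^NE = Σw_i − G^NE + (Σα_i)·G^NE = 42 + 3.35·30 = 142.5.
Planner: ∂(Σu_j)/∂c_i = Σα_j − 1 = 3.35 > 0, so everyone contributes w_i; G^SO = 42, W^SO = 42 + 3.35·42 = 182.7.
Deadweight loss = 40.2.

40.2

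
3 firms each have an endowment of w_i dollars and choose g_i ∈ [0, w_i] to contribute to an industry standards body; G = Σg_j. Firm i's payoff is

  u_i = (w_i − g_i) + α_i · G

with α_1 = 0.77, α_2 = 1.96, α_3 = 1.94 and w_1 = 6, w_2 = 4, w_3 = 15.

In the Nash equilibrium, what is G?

19

∂u_i/∂g_i = α_i − 1, so firm i contributes w_i if α_i > 1, else 0.
α_i > 1 for i ∈ {2, 3}; NE contributions (0, 4, 15), G = 19.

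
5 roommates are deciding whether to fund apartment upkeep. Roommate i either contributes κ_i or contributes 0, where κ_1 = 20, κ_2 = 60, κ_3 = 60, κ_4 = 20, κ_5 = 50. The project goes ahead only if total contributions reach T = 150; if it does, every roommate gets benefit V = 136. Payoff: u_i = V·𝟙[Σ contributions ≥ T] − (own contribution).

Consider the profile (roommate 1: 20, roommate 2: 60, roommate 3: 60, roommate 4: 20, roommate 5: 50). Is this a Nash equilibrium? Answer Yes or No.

No

Total = 210 ≥ 150: provided.
Roommate 1 (pledges 20, payoff 116): dropping to 0 → total 190, payoff 136. Profitable deviation.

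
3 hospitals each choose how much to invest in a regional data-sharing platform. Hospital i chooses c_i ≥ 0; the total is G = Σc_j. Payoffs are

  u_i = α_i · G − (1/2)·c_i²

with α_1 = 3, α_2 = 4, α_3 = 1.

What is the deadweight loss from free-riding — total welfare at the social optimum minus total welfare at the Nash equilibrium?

45

Hospital i's FOC: ∂u_i/∂c_i = α_i − c_i = 0, so c_i* = α_i.
NE contributions = (3, 4, 1); G = 8.
W^NE = (Σα)·G − ½Σα_i² = 8² − ½·26 = 51.
Planner sets c_i = Σα_j = 8 for every i, so G^SO = 3·8 = 24.
W^SO = (Σα)·G^SO − ½·3·(Σα)² = (3/2)·8² = 96.
Deadweight loss = W^SO − W^NE = 45.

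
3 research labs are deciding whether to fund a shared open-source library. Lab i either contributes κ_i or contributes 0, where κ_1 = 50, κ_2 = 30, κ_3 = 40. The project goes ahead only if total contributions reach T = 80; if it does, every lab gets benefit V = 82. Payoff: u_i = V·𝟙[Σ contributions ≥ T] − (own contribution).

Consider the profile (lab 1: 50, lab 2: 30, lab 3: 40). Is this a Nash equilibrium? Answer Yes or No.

Total = 120 ≥ 80: provided.
Lab 1 (pledges 50, payoff 32): dropping to 0 → total 70, payoff 0. No gain.
Lab 2 (pledges 30, payoff 52): dropping to 0 → total 90, payoff 82. Profitable deviation.

No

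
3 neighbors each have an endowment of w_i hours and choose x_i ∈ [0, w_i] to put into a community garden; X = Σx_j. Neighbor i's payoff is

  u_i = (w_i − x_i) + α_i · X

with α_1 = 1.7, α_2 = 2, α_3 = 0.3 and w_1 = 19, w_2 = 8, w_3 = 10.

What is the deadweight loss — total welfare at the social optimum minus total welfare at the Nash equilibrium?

∂u_i/∂x_i = α_i − 1, so neighbor i contributes w_i if α_i > 1, else 0.
α_i > 1 for i ∈ {1, 2}; NE contributions (19, 8, 0), X = 27.
W^NE = Σw_i − X^NE + (Σα_i)·X^NE = 37 + 3·27 = 118.
Planner: ∂(Σu_j)/∂x_i = Σα_j − 1 = 3 > 0, so everyone contributes w_i; X^SO = 37, W^SO = 37 + 3·37 = 148.
Deadweight loss = 30.

30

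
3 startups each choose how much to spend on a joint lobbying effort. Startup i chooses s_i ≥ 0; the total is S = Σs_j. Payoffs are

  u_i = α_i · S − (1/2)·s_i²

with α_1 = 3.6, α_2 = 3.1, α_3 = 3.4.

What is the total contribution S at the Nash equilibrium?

Startup i's FOC: ∂u_i/∂s_i = α_i − s_i = 0, so s_i* = α_i.
NE contributions = (3.6, 3.1, 3.4); S = 10.1.

10.1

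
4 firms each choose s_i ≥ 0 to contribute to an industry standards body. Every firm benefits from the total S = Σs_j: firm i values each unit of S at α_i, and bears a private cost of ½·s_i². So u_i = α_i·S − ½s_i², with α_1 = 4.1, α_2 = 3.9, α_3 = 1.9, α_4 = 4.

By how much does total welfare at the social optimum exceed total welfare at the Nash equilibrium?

219.025

Firm i's FOC: ∂u_i/∂s_i = α_i − s_i = 0, so s_i* = α_i.
NE contributions = (4.1, 3.9, 1.9, 4); S = 13.9.
W^NE = (Σα)·S − ½Σα_i² = 13.9² − ½·51.63 = 167.395.
Planner sets s_i = Σα_j = 13.9 for every i, so S^SO = 4·13.9 = 55.6.
W^SO = (Σα)·S^SO − ½·4·(Σα)² = (4/2)·13.9² = 386.42.
Deadweight loss = W^SO − W^NE = 219.025.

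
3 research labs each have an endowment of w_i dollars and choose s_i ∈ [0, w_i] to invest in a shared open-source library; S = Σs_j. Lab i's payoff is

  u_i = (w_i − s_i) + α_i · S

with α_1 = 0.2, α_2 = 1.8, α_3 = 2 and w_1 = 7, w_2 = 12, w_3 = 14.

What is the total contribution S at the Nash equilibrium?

26

∂u_i/∂s_i = α_i − 1, so lab i contributes w_i if α_i > 1, else 0.
α_i > 1 for i ∈ {2, 3}; NE contributions (0, 12, 14), S = 26.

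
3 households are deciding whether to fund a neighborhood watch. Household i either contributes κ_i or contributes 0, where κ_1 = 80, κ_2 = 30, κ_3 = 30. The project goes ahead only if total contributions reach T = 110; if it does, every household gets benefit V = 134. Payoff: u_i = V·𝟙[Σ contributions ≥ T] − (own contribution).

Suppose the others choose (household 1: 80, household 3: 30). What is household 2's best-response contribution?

Others' total = 110 ≥ 110; contributing adds cost 30 for no extra benefit.
Best response: 0.

0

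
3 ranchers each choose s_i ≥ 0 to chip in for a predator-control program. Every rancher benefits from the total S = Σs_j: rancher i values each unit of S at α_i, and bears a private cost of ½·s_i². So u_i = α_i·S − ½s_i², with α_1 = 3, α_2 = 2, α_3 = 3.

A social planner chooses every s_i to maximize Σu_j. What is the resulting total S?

Planner FOC: ∂(Σu_j)/∂s_i = (Σα_j) − s_i = 0, so s_i^SO = Σα_j = 8 for every i; S^SO = 24.

24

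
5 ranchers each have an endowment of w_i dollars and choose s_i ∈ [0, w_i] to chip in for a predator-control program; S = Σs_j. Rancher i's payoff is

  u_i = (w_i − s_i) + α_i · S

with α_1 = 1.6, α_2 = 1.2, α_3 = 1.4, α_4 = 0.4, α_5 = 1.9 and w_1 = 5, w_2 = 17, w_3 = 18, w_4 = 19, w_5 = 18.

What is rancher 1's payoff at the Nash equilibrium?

92.8

∂u_i/∂s_i = α_i − 1, so rancher i contributes w_i if α_i > 1, else 0.
α_i > 1 for i ∈ {1, 2, 3, 5}; NE contributions (5, 17, 18, 0, 18), S = 58.
u_1 = (5 − 5) + 1.6·58 = 92.8.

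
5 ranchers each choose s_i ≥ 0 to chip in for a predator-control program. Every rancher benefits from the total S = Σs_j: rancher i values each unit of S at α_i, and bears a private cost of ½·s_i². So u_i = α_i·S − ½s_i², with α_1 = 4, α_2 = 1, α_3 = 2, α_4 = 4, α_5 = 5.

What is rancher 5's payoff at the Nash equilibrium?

Rancher i's FOC: ∂u_i/∂s_i = α_i − s_i = 0, so s_i* = α_i.
NE contributions = (4, 1, 2, 4, 5); S = 16.
u_5 = α_5·S − ½·(s_5)² = 5·16 − ½·5² = 67.5.

67.5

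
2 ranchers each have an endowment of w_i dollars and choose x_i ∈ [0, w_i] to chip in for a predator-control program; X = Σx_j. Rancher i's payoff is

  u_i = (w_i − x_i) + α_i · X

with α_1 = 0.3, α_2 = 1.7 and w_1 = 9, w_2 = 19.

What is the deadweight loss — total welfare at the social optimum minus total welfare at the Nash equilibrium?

9

∂u_i/∂x_i = α_i − 1, so rancher i contributes w_i if α_i > 1, else 0.
α_i > 1 for i ∈ {2}; NE contributions (0, 19), X = 19.
W^NE = Σw_i − X^NE + (Σα_i)·X^NE = 28 + 1·19 = 47.
Planner: ∂(Σu_j)/∂x_i = Σα_j − 1 = 1 > 0, so everyone contributes w_i; X^SO = 28, W^SO = 28 + 1·28 = 56.
Deadweight loss = 9.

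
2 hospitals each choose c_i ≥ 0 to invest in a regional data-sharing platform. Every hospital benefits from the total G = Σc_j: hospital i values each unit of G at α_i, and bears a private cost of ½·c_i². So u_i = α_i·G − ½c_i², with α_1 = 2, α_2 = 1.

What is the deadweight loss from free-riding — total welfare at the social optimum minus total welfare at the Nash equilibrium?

2.5

Hospital i's FOC: ∂u_i/∂c_i = α_i − c_i = 0, so c_i* = α_i.
NE contributions = (2, 1); G = 3.
W^NE = (Σα)·G − ½Σα_i² = 3² − ½·5 = 6.5.
Planner sets c_i = Σα_j = 3 for every i, so G^SO = 2·3 = 6.
W^SO = (Σα)·G^SO − ½·2·(Σα)² = (2/2)·3² = 9.
Deadweight loss = W^SO − W^NE = 2.5.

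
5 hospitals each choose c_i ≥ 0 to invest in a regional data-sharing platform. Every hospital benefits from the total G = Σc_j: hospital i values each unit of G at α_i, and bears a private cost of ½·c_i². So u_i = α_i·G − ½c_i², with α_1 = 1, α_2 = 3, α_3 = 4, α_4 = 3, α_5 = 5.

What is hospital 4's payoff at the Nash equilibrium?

43.5

Hospital i's FOC: ∂u_i/∂c_i = α_i − c_i = 0, so c_i* = α_i.
NE contributions = (1, 3, 4, 3, 5); G = 16.
u_4 = α_4·G − ½·(c_4)² = 3·16 − ½·3² = 43.5.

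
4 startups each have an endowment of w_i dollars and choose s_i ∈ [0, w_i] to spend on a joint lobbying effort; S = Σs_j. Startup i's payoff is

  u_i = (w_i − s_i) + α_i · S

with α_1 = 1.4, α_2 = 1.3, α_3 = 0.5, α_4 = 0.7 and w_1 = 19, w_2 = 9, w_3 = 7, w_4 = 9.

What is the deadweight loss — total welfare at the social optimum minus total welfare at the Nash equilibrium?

∂u_i/∂s_i = α_i − 1, so startup i contributes w_i if α_i > 1, else 0.
α_i > 1 for i ∈ {1, 2}; NE contributions (19, 9, 0, 0), S = 28.
W^NE = Σw_i − S^NE + (Σα_i)·S^NE = 44 + 2.9·28 = 125.2.
Planner: ∂(Σu_j)/∂s_i = Σα_j − 1 = 2.9 > 0, so everyone contributes w_i; S^SO = 44, W^SO = 44 + 2.9·44 = 171.6.
Deadweight loss = 46.4.

46.4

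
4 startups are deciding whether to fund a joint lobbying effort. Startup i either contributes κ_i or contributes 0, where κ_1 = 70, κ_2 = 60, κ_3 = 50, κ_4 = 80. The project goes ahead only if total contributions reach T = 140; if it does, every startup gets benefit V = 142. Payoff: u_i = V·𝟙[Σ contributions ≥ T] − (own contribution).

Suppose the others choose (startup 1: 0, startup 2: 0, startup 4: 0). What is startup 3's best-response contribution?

Others' total = 0. Even contributing 50 gives 50 < 140: no benefit either way.
Best response: 0.

0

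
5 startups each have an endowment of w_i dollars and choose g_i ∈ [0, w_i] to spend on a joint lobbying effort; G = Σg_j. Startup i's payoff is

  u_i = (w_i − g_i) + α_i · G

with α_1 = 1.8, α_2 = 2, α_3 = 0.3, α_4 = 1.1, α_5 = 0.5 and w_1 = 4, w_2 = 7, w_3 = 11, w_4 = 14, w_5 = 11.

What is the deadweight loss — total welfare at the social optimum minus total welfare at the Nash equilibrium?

103.4

∂u_i/∂g_i = α_i − 1, so startup i contributes w_i if α_i > 1, else 0.
α_i > 1 for i ∈ {1, 2, 4}; NE contributions (4, 7, 0, 14, 0), G = 25.
W^NE = Σw_i − G^NE + (Σα_i)·G^NE = 47 + 4.7·25 = 164.5.
Planner: ∂(Σu_j)/∂g_i = Σα_j − 1 = 4.7 > 0, so everyone contributes w_i; G^SO = 47, W^SO = 47 + 4.7·47 = 267.9.
Deadweight loss = 103.4.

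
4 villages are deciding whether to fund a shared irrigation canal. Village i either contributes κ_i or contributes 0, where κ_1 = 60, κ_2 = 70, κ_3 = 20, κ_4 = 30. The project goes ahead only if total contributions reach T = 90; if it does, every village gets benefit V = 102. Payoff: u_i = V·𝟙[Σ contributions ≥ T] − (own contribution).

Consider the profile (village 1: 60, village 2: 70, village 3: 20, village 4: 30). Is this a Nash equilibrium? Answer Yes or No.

No

Total = 180 ≥ 90: provided.
Village 1 (pledges 60, payoff 42): dropping to 0 → total 120, payoff 102. Profitable deviation.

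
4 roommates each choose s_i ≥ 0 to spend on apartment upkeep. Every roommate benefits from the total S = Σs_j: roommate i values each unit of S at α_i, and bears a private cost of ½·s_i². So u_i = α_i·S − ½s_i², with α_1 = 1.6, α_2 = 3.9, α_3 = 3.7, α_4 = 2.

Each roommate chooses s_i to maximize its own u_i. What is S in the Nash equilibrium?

Roommate i's FOC: ∂u_i/∂s_i = α_i − s_i = 0, so s_i* = α_i.
NE contributions = (1.6, 3.9, 3.7, 2); S = 11.2.

11.2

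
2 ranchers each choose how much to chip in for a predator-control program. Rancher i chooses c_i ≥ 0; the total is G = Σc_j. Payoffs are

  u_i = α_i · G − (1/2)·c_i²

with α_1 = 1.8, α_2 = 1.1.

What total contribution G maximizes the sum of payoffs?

Planner FOC: ∂(Σu_j)/∂c_i = (Σα_j) − c_i = 0, so c_i^SO = Σα_j = 2.9 for every i; G^SO = 5.8.

5.8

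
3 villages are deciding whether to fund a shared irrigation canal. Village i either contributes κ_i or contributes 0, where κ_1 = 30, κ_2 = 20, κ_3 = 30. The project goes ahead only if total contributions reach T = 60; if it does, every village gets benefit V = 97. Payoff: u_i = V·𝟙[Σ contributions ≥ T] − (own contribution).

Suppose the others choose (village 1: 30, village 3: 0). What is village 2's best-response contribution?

Others' total = 30. Even contributing 20 gives 50 < 60: no benefit either way.
Best response: 0.

0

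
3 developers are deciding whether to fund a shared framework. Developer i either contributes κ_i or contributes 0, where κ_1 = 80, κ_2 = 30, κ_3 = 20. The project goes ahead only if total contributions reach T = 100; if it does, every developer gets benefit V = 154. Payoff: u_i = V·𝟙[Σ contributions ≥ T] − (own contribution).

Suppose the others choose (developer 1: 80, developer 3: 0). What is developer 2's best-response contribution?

Others' total = 80. Contributing 30 brings total to 110 ≥ 100: gain V − κ_2 = 124.
Best response: 30.

30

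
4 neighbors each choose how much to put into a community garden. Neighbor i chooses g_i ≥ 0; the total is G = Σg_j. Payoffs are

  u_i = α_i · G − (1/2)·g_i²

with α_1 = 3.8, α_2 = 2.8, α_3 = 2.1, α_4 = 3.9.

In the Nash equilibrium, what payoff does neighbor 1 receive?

Neighbor i's FOC: ∂u_i/∂g_i = α_i − g_i = 0, so g_i* = α_i.
NE contributions = (3.8, 2.8, 2.1, 3.9); G = 12.6.
u_1 = α_1·G − ½·(g_1)² = 3.8·12.6 − ½·3.8² = 40.66.

40.66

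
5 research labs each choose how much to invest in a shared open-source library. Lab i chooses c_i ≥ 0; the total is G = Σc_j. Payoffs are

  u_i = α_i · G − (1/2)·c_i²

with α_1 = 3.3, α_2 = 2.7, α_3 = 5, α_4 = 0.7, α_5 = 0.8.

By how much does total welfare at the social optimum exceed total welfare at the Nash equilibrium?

Lab i's FOC: ∂u_i/∂c_i = α_i − c_i = 0, so c_i* = α_i.
NE contributions = (3.3, 2.7, 5, 0.7, 0.8); G = 12.5.
W^NE = (Σα)·G − ½Σα_i² = 12.5² − ½·44.31 = 134.095.
Planner sets c_i = Σα_j = 12.5 for every i, so G^SO = 5·12.5 = 62.5.
W^SO = (Σα)·G^SO − ½·5·(Σα)² = (5/2)·12.5² = 390.625.
Deadweight loss = W^SO − W^NE = 256.53.

256.53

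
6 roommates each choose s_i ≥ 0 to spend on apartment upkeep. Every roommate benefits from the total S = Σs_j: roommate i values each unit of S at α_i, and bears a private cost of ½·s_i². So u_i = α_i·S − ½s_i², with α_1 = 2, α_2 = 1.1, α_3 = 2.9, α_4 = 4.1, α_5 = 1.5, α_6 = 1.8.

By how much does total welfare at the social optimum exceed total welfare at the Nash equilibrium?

377.08

Roommate i's FOC: ∂u_i/∂s_i = α_i − s_i = 0, so s_i* = α_i.
NE contributions = (2, 1.1, 2.9, 4.1, 1.5, 1.8); S = 13.4.
W^NE = (Σα)·S − ½Σα_i² = 13.4² − ½·35.92 = 161.6.
Planner sets s_i = Σα_j = 13.4 for every i, so S^SO = 6·13.4 = 80.4.
W^SO = (Σα)·S^SO − ½·6·(Σα)² = (6/2)·13.4² = 538.68.
Deadweight loss = W^SO − W^NE = 377.08.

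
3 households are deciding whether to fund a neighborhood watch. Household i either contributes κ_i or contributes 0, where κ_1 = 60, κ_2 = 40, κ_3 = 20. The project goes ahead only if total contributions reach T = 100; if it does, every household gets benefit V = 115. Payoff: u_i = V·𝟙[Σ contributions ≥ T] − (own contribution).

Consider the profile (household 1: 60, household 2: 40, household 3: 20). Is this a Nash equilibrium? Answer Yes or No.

No

Total = 120 ≥ 100: provided.
Household 1 (pledges 60, payoff 55): dropping to 0 → total 60, payoff 0. No gain.
Household 2 (pledges 40, payoff 75): dropping to 0 → total 80, payoff 0. No gain.
Household 3 (pledges 20, payoff 95): dropping to 0 → total 100, payoff 115. Profitable deviation.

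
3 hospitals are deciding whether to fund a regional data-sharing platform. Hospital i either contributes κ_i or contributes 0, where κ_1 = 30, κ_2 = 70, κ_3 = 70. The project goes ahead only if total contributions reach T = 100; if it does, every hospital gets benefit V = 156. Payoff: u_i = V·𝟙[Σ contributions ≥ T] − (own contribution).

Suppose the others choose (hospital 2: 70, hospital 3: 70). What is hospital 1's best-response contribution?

0

Others' total = 140 ≥ 100; contributing adds cost 30 for no extra benefit.
Best response: 0.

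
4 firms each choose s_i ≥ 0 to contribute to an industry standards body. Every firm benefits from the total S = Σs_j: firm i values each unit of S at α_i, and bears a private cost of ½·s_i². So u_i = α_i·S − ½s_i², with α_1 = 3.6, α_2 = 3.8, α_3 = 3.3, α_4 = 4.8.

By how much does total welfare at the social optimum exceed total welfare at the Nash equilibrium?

270.915

Firm i's FOC: ∂u_i/∂s_i = α_i − s_i = 0, so s_i* = α_i.
NE contributions = (3.6, 3.8, 3.3, 4.8); S = 15.5.
W^NE = (Σα)·S − ½Σα_i² = 15.5² − ½·61.33 = 209.585.
Planner sets s_i = Σα_j = 15.5 for every i, so S^SO = 4·15.5 = 62.
W^SO = (Σα)·S^SO − ½·4·(Σα)² = (4/2)·15.5² = 480.5.
Deadweight loss = W^SO − W^NE = 270.915.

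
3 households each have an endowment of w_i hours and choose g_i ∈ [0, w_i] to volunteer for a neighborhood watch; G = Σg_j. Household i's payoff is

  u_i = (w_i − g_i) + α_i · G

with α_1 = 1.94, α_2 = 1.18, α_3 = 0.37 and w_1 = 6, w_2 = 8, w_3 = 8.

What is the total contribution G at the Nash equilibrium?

∂u_i/∂g_i = α_i − 1, so household i contributes w_i if α_i > 1, else 0.
α_i > 1 for i ∈ {1, 2}; NE contributions (6, 8, 0), G = 14.

14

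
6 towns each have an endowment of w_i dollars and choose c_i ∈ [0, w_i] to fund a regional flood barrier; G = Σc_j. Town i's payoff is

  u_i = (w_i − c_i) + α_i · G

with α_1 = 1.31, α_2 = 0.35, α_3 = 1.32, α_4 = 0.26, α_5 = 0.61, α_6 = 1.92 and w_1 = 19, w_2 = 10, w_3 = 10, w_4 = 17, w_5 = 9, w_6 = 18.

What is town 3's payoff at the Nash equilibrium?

∂u_i/∂c_i = α_i − 1, so town i contributes w_i if α_i > 1, else 0.
α_i > 1 for i ∈ {1, 3, 6}; NE contributions (19, 0, 10, 0, 0, 18), G = 47.
u_3 = (10 − 10) + 1.32·47 = 62.04.

62.04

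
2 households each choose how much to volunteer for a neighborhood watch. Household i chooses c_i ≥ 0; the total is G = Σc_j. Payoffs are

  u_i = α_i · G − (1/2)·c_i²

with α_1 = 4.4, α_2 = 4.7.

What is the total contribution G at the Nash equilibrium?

9.1

Household i's FOC: ∂u_i/∂c_i = α_i − c_i = 0, so c_i* = α_i.
NE contributions = (4.4, 4.7); G = 9.1.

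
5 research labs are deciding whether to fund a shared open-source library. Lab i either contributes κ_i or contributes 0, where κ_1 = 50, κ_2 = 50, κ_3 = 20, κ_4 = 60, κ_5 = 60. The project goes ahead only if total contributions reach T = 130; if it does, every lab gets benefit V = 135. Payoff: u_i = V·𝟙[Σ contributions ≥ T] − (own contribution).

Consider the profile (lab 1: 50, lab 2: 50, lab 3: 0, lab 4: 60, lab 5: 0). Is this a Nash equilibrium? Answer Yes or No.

Yes

Total = 160 ≥ 130: provided.
Lab 1 (pledges 50, payoff 85): dropping to 0 → total 110, payoff 0. No gain.
Lab 2 (pledges 50, payoff 85): dropping to 0 → total 110, payoff 0. No gain.
Lab 3 (pledges 0, payoff 135): pledging 20 → total 180, payoff 115. No gain.
Lab 4 (pledges 60, payoff 75): dropping to 0 → total 100, payoff 0. No gain.
Lab 5 (pledges 0, payoff 135): pledging 60 → total 220, payoff 75. No gain.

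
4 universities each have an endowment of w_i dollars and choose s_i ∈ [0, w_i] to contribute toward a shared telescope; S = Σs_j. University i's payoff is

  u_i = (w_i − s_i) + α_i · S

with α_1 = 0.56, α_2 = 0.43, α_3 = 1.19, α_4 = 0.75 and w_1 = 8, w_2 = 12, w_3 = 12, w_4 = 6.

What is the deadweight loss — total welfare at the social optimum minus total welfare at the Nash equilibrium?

50.18

∂u_i/∂s_i = α_i − 1, so university i contributes w_i if α_i > 1, else 0.
α_i > 1 for i ∈ {3}; NE contributions (0, 0, 12, 0), S = 12.
W^NE = Σw_i − S^NE + (Σα_i)·S^NE = 38 + 1.93·12 = 61.16.
Planner: ∂(Σu_j)/∂s_i = Σα_j − 1 = 1.93 > 0, so everyone contributes w_i; S^SO = 38, W^SO = 38 + 1.93·38 = 111.34.
Deadweight loss = 50.18.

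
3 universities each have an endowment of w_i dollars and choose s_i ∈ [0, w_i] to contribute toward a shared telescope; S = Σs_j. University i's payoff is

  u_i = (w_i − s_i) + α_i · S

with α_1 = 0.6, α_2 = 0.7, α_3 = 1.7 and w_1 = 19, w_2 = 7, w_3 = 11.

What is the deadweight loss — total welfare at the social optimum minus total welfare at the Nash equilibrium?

∂u_i/∂s_i = α_i − 1, so university i contributes w_i if α_i > 1, else 0.
α_i > 1 for i ∈ {3}; NE contributions (0, 0, 11), S = 11.
W^NE = Σw_i − S^NE + (Σα_i)·S^NE = 37 + 2·11 = 59.
Planner: ∂(Σu_j)/∂s_i = Σα_j − 1 = 2 > 0, so everyone contributes w_i; S^SO = 37, W^SO = 37 + 2·37 = 111.
Deadweight loss = 52.

52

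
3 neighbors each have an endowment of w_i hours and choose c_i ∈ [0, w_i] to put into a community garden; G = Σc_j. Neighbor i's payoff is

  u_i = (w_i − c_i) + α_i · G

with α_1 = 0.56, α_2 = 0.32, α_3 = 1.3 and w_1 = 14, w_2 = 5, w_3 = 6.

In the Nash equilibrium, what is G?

∂u_i/∂c_i = α_i − 1, so neighbor i contributes w_i if α_i > 1, else 0.
α_i > 1 for i ∈ {3}; NE contributions (0, 0, 6), G = 6.

6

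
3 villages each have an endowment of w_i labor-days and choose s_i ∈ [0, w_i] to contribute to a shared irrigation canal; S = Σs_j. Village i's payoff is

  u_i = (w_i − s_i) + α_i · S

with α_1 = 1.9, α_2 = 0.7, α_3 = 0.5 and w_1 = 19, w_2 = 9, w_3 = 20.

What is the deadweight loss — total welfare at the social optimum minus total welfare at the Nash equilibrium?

∂u_i/∂s_i = α_i − 1, so village i contributes w_i if α_i > 1, else 0.
α_i > 1 for i ∈ {1}; NE contributions (19, 0, 0), S = 19.
W^NE = Σw_i − S^NE + (Σα_i)·S^NE = 48 + 2.1·19 = 87.9.
Planner: ∂(Σu_j)/∂s_i = Σα_j − 1 = 2.1 > 0, so everyone contributes w_i; S^SO = 48, W^SO = 48 + 2.1·48 = 148.8.
Deadweight loss = 60.9.

60.9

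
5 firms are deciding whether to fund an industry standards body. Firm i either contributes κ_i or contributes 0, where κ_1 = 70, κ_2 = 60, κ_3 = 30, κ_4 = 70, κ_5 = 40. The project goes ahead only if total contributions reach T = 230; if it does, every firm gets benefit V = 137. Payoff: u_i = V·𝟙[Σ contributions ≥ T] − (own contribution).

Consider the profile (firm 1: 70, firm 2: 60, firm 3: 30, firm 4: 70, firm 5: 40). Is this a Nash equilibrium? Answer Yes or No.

No

Total = 270 ≥ 230: provided.
Firm 1 (pledges 70, payoff 67): dropping to 0 → total 200, payoff 0. No gain.
Firm 2 (pledges 60, payoff 77): dropping to 0 → total 210, payoff 0. No gain.
Firm 3 (pledges 30, payoff 107): dropping to 0 → total 240, payoff 137. Profitable deviation.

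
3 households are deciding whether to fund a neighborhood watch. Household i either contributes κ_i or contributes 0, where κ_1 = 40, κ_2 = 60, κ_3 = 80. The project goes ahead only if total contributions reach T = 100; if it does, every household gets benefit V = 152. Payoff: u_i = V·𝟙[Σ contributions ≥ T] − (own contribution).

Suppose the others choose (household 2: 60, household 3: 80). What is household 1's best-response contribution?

0

Others' total = 140 ≥ 100; contributing adds cost 40 for no extra benefit.
Best response: 0.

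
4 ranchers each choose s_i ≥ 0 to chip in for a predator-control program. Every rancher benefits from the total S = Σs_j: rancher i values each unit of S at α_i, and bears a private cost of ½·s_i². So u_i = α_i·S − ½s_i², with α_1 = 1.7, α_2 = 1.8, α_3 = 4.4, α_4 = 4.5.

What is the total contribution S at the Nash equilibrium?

12.4

Rancher i's FOC: ∂u_i/∂s_i = α_i − s_i = 0, so s_i* = α_i.
NE contributions = (1.7, 1.8, 4.4, 4.5); S = 12.4.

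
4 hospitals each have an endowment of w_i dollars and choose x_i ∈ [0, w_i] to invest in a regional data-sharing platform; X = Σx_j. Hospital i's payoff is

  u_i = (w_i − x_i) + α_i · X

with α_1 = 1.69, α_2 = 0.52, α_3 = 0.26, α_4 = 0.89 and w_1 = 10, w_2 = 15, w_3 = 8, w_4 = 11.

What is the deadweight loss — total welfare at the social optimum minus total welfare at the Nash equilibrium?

∂u_i/∂x_i = α_i − 1, so hospital i contributes w_i if α_i > 1, else 0.
α_i > 1 for i ∈ {1}; NE contributions (10, 0, 0, 0), X = 10.
W^NE = Σw_i − X^NE + (Σα_i)·X^NE = 44 + 2.36·10 = 67.6.
Planner: ∂(Σu_j)/∂x_i = Σα_j − 1 = 2.36 > 0, so everyone contributes w_i; X^SO = 44, W^SO = 44 + 2.36·44 = 147.84.
Deadweight loss = 80.24.

80.24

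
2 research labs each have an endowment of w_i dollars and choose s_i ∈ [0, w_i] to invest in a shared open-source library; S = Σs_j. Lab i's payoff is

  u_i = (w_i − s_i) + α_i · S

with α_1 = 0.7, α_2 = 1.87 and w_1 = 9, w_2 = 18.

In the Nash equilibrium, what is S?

18

∂u_i/∂s_i = α_i − 1, so lab i contributes w_i if α_i > 1, else 0.
α_i > 1 for i ∈ {2}; NE contributions (0, 18), S = 18.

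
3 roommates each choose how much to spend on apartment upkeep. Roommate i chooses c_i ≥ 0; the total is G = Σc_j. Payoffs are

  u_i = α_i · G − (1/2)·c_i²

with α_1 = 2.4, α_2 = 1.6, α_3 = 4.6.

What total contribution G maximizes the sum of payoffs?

Planner FOC: ∂(Σu_j)/∂c_i = (Σα_j) − c_i = 0, so c_i^SO = Σα_j = 8.6 for every i; G^SO = 25.8.

25.8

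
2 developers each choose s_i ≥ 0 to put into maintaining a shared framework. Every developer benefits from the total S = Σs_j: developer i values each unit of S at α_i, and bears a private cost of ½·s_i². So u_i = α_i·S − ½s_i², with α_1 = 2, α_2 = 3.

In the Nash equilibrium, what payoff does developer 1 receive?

Developer i's FOC: ∂u_i/∂s_i = α_i − s_i = 0, so s_i* = α_i.
NE contributions = (2, 3); S = 5.
u_1 = α_1·S − ½·(s_1)² = 2·5 − ½·2² = 8.

8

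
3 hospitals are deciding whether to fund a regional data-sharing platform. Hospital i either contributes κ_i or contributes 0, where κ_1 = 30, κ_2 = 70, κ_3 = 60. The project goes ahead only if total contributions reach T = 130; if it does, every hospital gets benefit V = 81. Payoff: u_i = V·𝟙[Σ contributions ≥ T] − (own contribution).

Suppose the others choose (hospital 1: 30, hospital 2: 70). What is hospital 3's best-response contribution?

Others' total = 100. Contributing 60 brings total to 160 ≥ 130: gain V − κ_3 = 21.
Best response: 60.

60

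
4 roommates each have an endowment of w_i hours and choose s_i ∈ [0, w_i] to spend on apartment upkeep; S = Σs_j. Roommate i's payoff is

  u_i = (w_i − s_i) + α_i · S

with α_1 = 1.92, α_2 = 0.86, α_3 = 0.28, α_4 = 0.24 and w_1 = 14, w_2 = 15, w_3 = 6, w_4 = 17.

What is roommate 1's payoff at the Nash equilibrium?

∂u_i/∂s_i = α_i − 1, so roommate i contributes w_i if α_i > 1, else 0.
α_i > 1 for i ∈ {1}; NE contributions (14, 0, 0, 0), S = 14.
u_1 = (14 − 14) + 1.92·14 = 26.88.

26.88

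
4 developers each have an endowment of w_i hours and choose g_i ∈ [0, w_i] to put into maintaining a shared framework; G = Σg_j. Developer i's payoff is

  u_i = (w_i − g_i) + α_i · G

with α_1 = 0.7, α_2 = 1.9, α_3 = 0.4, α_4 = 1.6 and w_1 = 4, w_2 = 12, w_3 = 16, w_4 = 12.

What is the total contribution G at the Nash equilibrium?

24

∂u_i/∂g_i = α_i − 1, so developer i contributes w_i if α_i > 1, else 0.
α_i > 1 for i ∈ {2, 4}; NE contributions (0, 12, 0, 12), G = 24.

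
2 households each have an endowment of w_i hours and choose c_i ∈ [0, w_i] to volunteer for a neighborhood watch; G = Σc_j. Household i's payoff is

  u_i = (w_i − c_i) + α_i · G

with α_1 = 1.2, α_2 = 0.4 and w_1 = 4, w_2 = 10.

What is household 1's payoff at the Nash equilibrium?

4.8

∂u_i/∂c_i = α_i − 1, so household i contributes w_i if α_i > 1, else 0.
α_i > 1 for i ∈ {1}; NE contributions (4, 0), G = 4.
u_1 = (4 − 4) + 1.2·4 = 4.8.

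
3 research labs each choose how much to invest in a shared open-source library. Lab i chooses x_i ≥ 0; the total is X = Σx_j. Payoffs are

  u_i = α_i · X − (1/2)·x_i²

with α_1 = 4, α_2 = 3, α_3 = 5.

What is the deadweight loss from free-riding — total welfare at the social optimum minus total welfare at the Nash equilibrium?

97

Lab i's FOC: ∂u_i/∂x_i = α_i − x_i = 0, so x_i* = α_i.
NE contributions = (4, 3, 5); X = 12.
W^NE = (Σα)·X − ½Σα_i² = 12² − ½·50 = 119.
Planner sets x_i = Σα_j = 12 for every i, so X^SO = 3·12 = 36.
W^SO = (Σα)·X^SO − ½·3·(Σα)² = (3/2)·12² = 216.
Deadweight loss = W^SO − W^NE = 97.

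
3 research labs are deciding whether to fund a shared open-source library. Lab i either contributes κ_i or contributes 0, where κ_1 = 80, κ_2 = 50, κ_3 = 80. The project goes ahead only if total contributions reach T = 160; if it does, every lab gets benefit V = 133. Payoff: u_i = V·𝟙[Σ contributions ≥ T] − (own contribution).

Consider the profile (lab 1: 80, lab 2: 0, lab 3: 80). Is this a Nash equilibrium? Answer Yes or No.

Total = 160 ≥ 160: provided.
Lab 1 (pledges 80, payoff 53): dropping to 0 → total 80, payoff 0. No gain.
Lab 2 (pledges 0, payoff 133): pledging 50 → total 210, payoff 83. No gain.
Lab 3 (pledges 80, payoff 53): dropping to 0 → total 80, payoff 0. No gain.

Yes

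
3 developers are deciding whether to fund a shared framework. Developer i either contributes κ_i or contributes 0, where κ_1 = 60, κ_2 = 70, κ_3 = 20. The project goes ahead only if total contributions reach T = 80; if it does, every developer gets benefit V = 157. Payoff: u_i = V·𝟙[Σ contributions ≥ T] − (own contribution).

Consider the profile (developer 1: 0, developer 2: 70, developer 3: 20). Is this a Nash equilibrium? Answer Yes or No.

Total = 90 ≥ 80: provided.
Developer 1 (pledges 0, payoff 157): pledging 60 → total 150, payoff 97. No gain.
Developer 2 (pledges 70, payoff 87): dropping to 0 → total 20, payoff 0. No gain.
Developer 3 (pledges 20, payoff 137): dropping to 0 → total 70, payoff 0. No gain.

Yes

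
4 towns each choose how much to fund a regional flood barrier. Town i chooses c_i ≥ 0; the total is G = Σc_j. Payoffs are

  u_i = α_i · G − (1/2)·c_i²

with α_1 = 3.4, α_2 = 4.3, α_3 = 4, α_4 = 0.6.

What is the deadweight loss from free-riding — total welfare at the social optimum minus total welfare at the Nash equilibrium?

174.495

Town i's FOC: ∂u_i/∂c_i = α_i − c_i = 0, so c_i* = α_i.
NE contributions = (3.4, 4.3, 4, 0.6); G = 12.3.
W^NE = (Σα)·G − ½Σα_i² = 12.3² − ½·46.41 = 128.085.
Planner sets c_i = Σα_j = 12.3 for every i, so G^SO = 4·12.3 = 49.2.
W^SO = (Σα)·G^SO − ½·4·(Σα)² = (4/2)·12.3² = 302.58.
Deadweight loss = W^SO − W^NE = 174.495.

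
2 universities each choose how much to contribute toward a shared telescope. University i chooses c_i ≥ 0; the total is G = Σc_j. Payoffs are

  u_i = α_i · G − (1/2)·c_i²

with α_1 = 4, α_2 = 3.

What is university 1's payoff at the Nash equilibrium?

University i's FOC: ∂u_i/∂c_i = α_i − c_i = 0, so c_i* = α_i.
NE contributions = (4, 3); G = 7.
u_1 = α_1·G − ½·(c_1)² = 4·7 − ½·4² = 20.

20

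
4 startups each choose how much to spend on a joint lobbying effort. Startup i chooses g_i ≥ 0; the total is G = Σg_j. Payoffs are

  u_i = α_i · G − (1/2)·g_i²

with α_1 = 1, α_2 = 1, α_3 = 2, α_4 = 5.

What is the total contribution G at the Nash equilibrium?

Startup i's FOC: ∂u_i/∂g_i = α_i − g_i = 0, so g_i* = α_i.
NE contributions = (1, 1, 2, 5); G = 9.

9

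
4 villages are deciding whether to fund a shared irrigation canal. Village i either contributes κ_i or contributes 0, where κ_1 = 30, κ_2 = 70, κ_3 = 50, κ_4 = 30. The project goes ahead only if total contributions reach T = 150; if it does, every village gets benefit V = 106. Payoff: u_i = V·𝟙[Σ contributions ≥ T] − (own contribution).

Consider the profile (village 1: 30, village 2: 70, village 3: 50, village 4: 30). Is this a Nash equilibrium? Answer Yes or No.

Total = 180 ≥ 150: provided.
Village 1 (pledges 30, payoff 76): dropping to 0 → total 150, payoff 106. Profitable deviation.

No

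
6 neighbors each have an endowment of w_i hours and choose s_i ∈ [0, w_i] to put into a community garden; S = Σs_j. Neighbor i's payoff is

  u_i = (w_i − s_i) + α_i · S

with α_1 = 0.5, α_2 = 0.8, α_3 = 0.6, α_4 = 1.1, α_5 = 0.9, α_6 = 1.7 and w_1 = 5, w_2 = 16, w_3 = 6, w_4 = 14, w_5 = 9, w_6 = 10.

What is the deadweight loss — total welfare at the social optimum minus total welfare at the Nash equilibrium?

165.6

∂u_i/∂s_i = α_i − 1, so neighbor i contributes w_i if α_i > 1, else 0.
α_i > 1 for i ∈ {4, 6}; NE contributions (0, 0, 0, 14, 0, 10), S = 24.
W^NE = Σw_i − S^NE + (Σα_i)·S^NE = 60 + 4.6·24 = 170.4.
Planner: ∂(Σu_j)/∂s_i = Σα_j − 1 = 4.6 > 0, so everyone contributes w_i; S^SO = 60, W^SO = 60 + 4.6·60 = 336.
Deadweight loss = 165.6.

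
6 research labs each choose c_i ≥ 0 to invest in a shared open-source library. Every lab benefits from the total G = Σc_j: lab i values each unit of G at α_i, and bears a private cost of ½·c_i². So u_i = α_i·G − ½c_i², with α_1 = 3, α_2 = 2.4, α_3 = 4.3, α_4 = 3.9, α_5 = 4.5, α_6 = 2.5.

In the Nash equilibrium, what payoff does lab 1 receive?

57.3

Lab i's FOC: ∂u_i/∂c_i = α_i − c_i = 0, so c_i* = α_i.
NE contributions = (3, 2.4, 4.3, 3.9, 4.5, 2.5); G = 20.6.
u_1 = α_1·G − ½·(c_1)² = 3·20.6 − ½·3² = 57.3.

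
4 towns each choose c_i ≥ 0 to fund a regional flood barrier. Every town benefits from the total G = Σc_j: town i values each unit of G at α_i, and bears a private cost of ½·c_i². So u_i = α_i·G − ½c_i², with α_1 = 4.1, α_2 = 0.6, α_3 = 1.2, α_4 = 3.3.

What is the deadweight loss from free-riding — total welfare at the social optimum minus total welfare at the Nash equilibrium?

99.39

Town i's FOC: ∂u_i/∂c_i = α_i − c_i = 0, so c_i* = α_i.
NE contributions = (4.1, 0.6, 1.2, 3.3); G = 9.2.
W^NE = (Σα)·G − ½Σα_i² = 9.2² − ½·29.5 = 69.89.
Planner sets c_i = Σα_j = 9.2 for every i, so G^SO = 4·9.2 = 36.8.
W^SO = (Σα)·G^SO − ½·4·(Σα)² = (4/2)·9.2² = 169.28.
Deadweight loss = W^SO − W^NE = 99.39.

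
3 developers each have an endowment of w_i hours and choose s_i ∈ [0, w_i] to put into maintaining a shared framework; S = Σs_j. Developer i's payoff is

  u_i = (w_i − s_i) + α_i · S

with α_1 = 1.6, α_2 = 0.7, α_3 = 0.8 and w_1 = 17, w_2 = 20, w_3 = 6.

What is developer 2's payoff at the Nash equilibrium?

31.9

∂u_i/∂s_i = α_i − 1, so developer i contributes w_i if α_i > 1, else 0.
α_i > 1 for i ∈ {1}; NE contributions (17, 0, 0), S = 17.
u_2 = (20 − 0) + 0.7·17 = 31.9.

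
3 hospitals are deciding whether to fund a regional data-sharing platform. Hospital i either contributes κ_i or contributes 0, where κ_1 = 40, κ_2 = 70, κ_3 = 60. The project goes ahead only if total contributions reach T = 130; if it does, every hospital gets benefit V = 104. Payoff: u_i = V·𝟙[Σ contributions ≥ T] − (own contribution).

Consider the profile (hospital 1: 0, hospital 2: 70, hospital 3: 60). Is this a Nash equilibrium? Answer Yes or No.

Yes

Total = 130 ≥ 130: provided.
Hospital 1 (pledges 0, payoff 104): pledging 40 → total 170, payoff 64. No gain.
Hospital 2 (pledges 70, payoff 34): dropping to 0 → total 60, payoff 0. No gain.
Hospital 3 (pledges 60, payoff 44): dropping to 0 → total 70, payoff 0. No gain.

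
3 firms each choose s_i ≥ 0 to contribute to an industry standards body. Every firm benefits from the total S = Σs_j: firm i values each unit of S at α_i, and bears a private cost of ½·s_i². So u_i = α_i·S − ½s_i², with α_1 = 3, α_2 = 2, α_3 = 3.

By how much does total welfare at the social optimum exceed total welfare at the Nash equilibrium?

43

Firm i's FOC: ∂u_i/∂s_i = α_i − s_i = 0, so s_i* = α_i.
NE contributions = (3, 2, 3); S = 8.
W^NE = (Σα)·S − ½Σα_i² = 8² − ½·22 = 53.
Planner sets s_i = Σα_j = 8 for every i, so S^SO = 3·8 = 24.
W^SO = (Σα)·S^SO − ½·3·(Σα)² = (3/2)·8² = 96.
Deadweight loss = W^SO − W^NE = 43.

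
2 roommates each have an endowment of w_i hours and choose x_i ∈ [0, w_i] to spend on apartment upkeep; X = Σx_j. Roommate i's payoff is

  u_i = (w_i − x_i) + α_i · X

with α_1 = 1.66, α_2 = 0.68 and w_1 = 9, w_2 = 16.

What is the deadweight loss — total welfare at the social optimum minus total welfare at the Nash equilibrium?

∂u_i/∂x_i = α_i − 1, so roommate i contributes w_i if α_i > 1, else 0.
α_i > 1 for i ∈ {1}; NE contributions (9, 0), X = 9.
W^NE = Σw_i − X^NE + (Σα_i)·X^NE = 25 + 1.34·9 = 37.06.
Planner: ∂(Σu_j)/∂x_i = Σα_j − 1 = 1.34 > 0, so everyone contributes w_i; X^SO = 25, W^SO = 25 + 1.34·25 = 58.5.
Deadweight loss = 21.44.

21.44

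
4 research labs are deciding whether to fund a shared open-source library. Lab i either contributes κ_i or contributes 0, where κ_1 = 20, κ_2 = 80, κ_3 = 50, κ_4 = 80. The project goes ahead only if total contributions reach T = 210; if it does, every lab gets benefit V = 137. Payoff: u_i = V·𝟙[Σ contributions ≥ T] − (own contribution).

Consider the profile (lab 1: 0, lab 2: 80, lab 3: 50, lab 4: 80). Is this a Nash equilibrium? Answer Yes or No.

Yes

Total = 210 ≥ 210: provided.
Lab 1 (pledges 0, payoff 137): pledging 20 → total 230, payoff 117. No gain.
Lab 2 (pledges 80, payoff 57): dropping to 0 → total 130, payoff 0. No gain.
Lab 3 (pledges 50, payoff 87): dropping to 0 → total 160, payoff 0. No gain.
Lab 4 (pledges 80, payoff 57): dropping to 0 → total 130, payoff 0. No gain.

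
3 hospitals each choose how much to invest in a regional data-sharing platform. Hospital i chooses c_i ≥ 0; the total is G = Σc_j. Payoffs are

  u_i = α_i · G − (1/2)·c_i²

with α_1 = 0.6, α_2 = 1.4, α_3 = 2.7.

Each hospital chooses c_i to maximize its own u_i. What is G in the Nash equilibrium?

Hospital i's FOC: ∂u_i/∂c_i = α_i − c_i = 0, so c_i* = α_i.
NE contributions = (0.6, 1.4, 2.7); G = 4.7.

4.7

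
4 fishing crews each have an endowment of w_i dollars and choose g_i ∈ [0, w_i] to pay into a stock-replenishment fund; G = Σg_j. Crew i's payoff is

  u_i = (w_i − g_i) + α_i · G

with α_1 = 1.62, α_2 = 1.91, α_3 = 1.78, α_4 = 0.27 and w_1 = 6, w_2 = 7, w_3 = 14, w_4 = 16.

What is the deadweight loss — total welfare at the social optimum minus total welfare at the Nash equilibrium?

∂u_i/∂g_i = α_i − 1, so crew i contributes w_i if α_i > 1, else 0.
α_i > 1 for i ∈ {1, 2, 3}; NE contributions (6, 7, 14, 0), G = 27.
W^NE = Σw_i − G^NE + (Σα_i)·G^NE = 43 + 4.58·27 = 166.66.
Planner: ∂(Σu_j)/∂g_i = Σα_j − 1 = 4.58 > 0, so everyone contributes w_i; G^SO = 43, W^SO = 43 + 4.58·43 = 239.94.
Deadweight loss = 73.28.

73.28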